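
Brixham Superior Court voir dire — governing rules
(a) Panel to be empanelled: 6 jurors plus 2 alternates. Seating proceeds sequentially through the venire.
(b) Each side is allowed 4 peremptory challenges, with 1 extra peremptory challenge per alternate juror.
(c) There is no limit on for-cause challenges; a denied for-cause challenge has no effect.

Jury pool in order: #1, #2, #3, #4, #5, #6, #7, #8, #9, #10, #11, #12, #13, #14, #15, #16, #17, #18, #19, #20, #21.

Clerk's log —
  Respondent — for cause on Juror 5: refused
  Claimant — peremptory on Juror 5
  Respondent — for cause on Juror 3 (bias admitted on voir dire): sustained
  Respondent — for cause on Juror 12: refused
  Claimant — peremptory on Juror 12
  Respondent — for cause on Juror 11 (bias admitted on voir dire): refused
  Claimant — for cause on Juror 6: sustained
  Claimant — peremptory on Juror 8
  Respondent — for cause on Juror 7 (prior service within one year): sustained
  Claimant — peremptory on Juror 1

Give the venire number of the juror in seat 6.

13

Removed: #1, #3, #5, #6, #7, #8, #12. (#11 stays — for-cause denied.)
Seating in order: seats 1–6 → #2, #4, #9, #10, #11, #13; alternates → #14, #15.
So seat 6 is #13.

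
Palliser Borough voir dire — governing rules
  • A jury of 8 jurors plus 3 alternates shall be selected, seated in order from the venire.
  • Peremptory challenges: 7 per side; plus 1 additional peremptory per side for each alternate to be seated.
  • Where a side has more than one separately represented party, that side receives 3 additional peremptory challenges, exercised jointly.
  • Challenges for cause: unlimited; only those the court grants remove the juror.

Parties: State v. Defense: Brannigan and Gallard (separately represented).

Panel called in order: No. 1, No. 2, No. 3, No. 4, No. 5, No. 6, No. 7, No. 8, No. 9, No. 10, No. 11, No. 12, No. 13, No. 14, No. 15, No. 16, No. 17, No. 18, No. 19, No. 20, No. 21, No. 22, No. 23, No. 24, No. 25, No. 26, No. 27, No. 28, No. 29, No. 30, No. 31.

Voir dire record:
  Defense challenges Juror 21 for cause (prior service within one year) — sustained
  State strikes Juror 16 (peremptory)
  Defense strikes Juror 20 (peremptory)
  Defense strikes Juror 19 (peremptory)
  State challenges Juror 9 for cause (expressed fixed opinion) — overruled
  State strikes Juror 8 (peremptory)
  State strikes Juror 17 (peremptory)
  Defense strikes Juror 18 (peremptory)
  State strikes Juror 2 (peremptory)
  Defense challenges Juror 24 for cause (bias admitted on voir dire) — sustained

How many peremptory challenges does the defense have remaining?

10

Defense allotment: 7 base + 1 × 3 alternates + 3 multi-party = 13.
Defense peremptories used: #20, #19, #18 — 3 (for-cause on #21, #24 don't count).
Remaining: 13 − 3 = 10.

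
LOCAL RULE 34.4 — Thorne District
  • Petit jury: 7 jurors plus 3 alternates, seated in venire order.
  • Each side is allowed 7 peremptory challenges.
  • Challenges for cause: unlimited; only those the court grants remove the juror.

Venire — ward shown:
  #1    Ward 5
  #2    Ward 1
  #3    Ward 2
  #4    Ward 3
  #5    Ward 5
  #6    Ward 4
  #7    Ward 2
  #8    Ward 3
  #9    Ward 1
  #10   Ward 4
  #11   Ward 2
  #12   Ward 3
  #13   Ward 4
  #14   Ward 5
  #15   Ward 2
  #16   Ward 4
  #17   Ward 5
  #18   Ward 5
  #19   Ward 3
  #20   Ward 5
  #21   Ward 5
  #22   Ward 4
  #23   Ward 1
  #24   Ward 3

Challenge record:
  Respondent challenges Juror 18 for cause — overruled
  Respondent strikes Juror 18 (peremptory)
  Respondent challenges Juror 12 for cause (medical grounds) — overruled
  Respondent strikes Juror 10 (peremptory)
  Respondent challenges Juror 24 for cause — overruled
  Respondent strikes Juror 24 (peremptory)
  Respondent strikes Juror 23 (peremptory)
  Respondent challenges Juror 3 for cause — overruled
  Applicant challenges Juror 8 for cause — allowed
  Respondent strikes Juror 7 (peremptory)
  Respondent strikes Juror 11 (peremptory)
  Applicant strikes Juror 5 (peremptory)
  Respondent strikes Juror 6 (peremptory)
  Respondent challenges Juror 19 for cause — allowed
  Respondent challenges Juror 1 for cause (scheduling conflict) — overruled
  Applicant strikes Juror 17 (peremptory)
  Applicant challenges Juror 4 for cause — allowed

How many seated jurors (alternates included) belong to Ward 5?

Removed: #4, #5, #6, #7, #8, #10, #11, #17, #18, #19, #23, #24.
Seated (10 incl. alternates): #1, #2, #3, #9, #12, #13, #14, #15, #16, #20.
Of those, in Ward 5: #1, #14, #20 → 3.

3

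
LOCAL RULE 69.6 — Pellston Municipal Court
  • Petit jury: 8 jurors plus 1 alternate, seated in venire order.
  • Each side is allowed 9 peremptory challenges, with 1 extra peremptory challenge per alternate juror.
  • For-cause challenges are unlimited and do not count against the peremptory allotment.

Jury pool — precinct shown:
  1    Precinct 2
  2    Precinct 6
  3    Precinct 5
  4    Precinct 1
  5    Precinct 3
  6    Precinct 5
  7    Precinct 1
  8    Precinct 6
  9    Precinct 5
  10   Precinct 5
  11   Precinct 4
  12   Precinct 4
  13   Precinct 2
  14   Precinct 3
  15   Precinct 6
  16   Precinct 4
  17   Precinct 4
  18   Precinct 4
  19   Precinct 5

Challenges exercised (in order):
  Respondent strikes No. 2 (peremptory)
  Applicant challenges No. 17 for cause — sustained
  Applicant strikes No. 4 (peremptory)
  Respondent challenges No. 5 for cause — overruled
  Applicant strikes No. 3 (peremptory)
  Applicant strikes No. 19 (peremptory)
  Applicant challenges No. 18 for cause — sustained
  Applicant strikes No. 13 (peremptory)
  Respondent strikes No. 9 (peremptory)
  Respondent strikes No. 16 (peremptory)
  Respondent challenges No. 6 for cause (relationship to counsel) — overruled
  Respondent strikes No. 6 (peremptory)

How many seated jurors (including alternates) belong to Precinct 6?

Removed: #2, #3, #4, #6, #9, #13, #16, #17, #18, #19.
Seated (9 incl. alternates): #1, #5, #7, #8, #10, #11, #12, #14, #15.
Of those, in Precinct 6: #8, #15 → 2.

2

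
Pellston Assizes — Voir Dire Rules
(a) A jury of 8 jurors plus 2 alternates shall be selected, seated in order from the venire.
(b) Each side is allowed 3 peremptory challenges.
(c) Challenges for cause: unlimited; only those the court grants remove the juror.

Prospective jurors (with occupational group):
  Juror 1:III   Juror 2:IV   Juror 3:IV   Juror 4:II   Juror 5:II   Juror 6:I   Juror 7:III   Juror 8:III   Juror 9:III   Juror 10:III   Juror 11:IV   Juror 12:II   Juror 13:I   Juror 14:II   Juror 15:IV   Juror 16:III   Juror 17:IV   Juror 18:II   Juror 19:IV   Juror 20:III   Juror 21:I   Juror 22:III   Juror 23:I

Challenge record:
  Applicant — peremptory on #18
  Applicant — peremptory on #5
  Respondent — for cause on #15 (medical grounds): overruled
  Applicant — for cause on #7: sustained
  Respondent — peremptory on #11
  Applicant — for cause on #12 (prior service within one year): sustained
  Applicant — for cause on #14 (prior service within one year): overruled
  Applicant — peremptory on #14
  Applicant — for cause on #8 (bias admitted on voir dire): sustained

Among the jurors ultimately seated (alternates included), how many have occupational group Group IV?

Removed: #5, #7, #8, #11, #12, #14, #18.
Seated (10 incl. alternates): #1, #2, #3, #4, #6, #9, #10, #13, #15, #16.
Of those, in Group IV: #2, #3, #15 → 3.

3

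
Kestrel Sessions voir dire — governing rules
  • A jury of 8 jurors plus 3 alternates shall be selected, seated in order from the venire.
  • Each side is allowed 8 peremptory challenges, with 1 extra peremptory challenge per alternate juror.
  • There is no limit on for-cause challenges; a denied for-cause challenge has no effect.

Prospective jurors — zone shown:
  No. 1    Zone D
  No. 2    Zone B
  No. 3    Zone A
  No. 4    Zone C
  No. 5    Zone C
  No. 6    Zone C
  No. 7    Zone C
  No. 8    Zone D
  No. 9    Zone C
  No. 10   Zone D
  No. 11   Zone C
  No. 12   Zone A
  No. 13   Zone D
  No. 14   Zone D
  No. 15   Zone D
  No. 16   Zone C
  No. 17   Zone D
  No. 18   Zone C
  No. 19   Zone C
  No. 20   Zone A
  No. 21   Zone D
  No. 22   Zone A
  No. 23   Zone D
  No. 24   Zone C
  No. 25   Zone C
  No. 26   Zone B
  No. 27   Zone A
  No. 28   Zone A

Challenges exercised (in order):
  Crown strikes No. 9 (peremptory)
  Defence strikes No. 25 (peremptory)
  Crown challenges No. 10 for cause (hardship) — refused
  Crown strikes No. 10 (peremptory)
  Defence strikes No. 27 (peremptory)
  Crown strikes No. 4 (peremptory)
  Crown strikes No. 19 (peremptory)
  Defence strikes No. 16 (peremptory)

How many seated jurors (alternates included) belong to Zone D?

4

Removed: #4, #9, #10, #16, #19, #25, #27.
Seated (11 incl. alternates): #1, #2, #3, #5, #6, #7, #8, #11, #12, #13, #14.
Of those, in Zone D: #1, #8, #13, #14 → 4.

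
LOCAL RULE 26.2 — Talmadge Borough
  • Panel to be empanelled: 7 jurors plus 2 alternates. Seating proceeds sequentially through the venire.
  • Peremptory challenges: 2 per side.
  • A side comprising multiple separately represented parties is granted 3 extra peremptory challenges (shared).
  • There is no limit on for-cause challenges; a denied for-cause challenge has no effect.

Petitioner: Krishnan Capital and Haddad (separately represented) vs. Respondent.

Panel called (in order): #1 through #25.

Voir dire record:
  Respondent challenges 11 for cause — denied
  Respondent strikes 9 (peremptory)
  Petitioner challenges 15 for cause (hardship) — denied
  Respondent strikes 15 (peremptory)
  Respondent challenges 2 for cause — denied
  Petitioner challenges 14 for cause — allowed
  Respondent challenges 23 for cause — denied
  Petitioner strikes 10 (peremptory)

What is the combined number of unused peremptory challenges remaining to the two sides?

4

Petitioner allotment: 2 base + 3 multi-party = 5. Respondent allotment: 2.
Petitioner peremptories used: #10 — 1 (for-cause on #15, #14 don't count).
Respondent peremptories used: #9, #15 — 2 (for-cause on #11, #2, #23 don't count).
Remaining: (5 − 1) + (2 − 2) = 4.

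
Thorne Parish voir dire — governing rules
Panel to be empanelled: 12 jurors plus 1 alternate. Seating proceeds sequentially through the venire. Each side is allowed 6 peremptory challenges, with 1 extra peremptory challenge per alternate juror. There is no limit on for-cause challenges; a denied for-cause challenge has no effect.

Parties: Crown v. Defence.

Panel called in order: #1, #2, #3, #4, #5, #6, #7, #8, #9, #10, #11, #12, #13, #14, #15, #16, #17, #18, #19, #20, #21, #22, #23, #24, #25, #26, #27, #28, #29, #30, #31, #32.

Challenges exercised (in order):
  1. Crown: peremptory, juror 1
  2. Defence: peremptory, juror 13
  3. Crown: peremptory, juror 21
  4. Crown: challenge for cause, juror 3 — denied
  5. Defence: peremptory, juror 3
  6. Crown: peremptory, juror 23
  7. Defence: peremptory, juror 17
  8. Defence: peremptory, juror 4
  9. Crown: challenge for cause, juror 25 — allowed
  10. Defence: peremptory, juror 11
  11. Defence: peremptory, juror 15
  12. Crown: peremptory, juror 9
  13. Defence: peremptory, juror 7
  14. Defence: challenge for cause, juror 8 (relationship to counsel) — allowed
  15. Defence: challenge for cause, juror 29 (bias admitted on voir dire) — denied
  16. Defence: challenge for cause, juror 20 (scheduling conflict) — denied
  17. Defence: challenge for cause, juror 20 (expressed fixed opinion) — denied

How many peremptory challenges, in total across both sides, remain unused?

Crown allotment: 6 base + 1 × 1 alternate = 7. Defence allotment: 6 base + 1 × 1 alternate = 7.
Crown peremptories used: #1, #21, #23, #9 — 4 (for-cause on #3, #25 don't count).
Defence peremptories used: #13, #3, #17, #4, #11, #15, #7 — 7 (for-cause on #8, #29, #20, #20 don't count).
Remaining: (7 − 4) + (7 − 7) = 3.

3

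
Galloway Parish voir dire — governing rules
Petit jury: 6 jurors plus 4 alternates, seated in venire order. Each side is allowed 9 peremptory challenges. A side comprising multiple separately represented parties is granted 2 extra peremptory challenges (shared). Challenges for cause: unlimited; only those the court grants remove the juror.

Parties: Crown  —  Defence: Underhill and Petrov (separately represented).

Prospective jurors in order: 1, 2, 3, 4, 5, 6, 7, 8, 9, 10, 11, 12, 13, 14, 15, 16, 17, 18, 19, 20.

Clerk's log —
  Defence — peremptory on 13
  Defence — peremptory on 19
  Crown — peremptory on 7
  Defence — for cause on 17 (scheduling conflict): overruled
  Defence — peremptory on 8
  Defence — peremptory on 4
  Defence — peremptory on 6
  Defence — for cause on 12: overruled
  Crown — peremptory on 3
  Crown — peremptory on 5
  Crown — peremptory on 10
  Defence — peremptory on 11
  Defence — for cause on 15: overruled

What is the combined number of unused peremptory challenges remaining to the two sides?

10

Crown allotment: 9. Defence allotment: 9 base + 2 multi-party = 11.
Crown peremptories used: #7, #3, #5, #10 — 4.
Defence peremptories used: #13, #19, #8, #4, #6, #11 — 6 (for-cause on #17, #12, #15 don't count).
Remaining: (9 − 4) + (11 − 6) = 10.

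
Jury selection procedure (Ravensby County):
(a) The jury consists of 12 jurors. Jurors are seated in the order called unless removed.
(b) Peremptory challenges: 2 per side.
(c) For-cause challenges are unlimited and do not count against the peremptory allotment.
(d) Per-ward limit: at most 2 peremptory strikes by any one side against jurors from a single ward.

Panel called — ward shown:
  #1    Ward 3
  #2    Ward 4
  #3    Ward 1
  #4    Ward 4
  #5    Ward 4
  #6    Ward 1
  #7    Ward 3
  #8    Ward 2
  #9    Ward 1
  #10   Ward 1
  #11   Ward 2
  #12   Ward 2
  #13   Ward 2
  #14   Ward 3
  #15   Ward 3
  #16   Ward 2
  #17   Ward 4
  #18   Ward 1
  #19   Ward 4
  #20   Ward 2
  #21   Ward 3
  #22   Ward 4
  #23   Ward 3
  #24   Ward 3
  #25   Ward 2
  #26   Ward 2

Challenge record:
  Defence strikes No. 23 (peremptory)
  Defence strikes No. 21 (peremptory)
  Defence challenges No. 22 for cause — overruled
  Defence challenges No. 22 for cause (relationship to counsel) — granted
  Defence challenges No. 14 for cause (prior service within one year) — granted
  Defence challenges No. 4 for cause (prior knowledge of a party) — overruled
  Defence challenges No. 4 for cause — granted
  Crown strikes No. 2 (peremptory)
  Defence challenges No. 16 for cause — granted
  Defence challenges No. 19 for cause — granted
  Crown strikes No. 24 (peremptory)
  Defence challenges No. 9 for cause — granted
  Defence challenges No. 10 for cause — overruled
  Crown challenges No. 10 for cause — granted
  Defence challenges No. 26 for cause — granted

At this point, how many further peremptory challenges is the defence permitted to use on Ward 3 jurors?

Defence peremptories so far: #23, #21 — 2 of 2 used, 0 left overall.
Against Ward 3: #23, #21 — 2 used; per-ward cap 2 leaves 0.
Binding limit: min(0, 0) = 0.

0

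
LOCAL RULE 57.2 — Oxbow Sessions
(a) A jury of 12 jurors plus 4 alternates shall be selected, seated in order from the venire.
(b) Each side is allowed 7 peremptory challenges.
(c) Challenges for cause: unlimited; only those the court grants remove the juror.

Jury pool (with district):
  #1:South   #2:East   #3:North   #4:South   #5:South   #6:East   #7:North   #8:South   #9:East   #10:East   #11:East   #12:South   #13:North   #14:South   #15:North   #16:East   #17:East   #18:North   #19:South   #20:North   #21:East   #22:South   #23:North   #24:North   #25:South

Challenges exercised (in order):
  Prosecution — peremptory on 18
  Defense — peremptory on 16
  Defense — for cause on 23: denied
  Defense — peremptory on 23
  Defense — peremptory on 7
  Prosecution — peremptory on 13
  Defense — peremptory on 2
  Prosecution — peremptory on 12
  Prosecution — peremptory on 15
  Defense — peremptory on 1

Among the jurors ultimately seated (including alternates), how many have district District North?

3

Removed: #1, #2, #7, #12, #13, #15, #16, #18, #23.
Seated (16 incl. alternates): #3, #4, #5, #6, #8, #9, #10, #11, #14, #17, #19, #20, #21, #22, #24, #25.
Of those, in District North: #3, #20, #24 → 3.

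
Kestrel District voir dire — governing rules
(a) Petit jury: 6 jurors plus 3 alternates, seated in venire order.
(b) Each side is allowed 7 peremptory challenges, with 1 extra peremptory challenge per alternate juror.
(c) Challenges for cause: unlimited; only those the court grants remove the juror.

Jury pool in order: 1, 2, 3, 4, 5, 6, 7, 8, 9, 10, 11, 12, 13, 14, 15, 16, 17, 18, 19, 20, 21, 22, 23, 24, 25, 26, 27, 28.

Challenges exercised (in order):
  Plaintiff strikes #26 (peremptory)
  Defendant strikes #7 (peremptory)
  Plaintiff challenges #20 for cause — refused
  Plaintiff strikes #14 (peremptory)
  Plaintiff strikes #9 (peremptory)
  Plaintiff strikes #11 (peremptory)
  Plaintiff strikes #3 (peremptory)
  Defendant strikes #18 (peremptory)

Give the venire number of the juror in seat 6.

8

Removed: #3, #7, #9, #11, #14, #18, #26. (#20 stays — for-cause denied.)
Filling seats in venire order through position 6: #1, #2, #4, #5, #6, #8.
So seat 6 is #8.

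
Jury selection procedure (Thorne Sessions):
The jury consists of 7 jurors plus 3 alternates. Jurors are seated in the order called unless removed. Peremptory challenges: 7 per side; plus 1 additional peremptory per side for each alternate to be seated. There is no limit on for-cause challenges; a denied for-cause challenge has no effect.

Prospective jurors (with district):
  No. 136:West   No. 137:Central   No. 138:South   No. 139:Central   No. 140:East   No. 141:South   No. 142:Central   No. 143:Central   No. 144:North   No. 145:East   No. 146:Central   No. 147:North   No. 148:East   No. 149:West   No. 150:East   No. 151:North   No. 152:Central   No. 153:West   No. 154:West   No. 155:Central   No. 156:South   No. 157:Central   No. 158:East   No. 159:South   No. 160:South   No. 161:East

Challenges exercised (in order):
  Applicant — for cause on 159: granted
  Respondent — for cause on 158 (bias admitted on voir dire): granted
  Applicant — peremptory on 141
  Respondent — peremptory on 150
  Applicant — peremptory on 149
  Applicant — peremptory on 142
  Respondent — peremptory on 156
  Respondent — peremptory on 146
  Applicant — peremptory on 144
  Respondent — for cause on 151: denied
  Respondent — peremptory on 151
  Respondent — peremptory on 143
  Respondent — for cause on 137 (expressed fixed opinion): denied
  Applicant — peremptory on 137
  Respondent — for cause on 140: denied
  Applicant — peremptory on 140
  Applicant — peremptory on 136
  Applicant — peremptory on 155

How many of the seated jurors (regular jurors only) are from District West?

1

Removed: #136, #137, #140, #141, #142, #143, #144, #146, #149, #150, #151, #155, #156, #158, #159.
Seated jurors 1–7: #138, #139, #145, #147, #148, #152, #153 (alternates #154, #157, #160 not counted).
Of those, in District West: #153 → 1.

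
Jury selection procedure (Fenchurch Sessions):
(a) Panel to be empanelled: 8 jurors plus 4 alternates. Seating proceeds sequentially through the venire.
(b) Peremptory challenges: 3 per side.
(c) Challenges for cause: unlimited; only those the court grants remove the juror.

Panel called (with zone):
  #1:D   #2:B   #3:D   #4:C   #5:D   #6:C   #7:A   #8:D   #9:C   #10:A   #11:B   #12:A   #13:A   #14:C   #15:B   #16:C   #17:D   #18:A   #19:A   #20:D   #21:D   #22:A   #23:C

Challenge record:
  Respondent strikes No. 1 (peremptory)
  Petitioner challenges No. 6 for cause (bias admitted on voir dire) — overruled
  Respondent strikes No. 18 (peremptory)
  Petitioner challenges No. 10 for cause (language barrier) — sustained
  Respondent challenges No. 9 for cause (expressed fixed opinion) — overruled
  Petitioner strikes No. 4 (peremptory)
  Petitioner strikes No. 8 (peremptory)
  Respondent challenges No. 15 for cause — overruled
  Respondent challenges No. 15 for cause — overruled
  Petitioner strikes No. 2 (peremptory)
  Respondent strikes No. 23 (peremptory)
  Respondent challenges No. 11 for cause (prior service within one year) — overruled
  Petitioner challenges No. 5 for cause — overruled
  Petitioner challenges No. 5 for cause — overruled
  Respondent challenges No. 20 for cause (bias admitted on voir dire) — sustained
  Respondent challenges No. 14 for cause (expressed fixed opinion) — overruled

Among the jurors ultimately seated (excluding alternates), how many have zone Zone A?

3

Removed: #1, #2, #4, #8, #10, #18, #20, #23.
Seated jurors 1–8: #3, #5, #6, #7, #9, #11, #12, #13 (alternates #14, #15, #16, #17 not counted).
Of those, in Zone A: #7, #12, #13 → 3.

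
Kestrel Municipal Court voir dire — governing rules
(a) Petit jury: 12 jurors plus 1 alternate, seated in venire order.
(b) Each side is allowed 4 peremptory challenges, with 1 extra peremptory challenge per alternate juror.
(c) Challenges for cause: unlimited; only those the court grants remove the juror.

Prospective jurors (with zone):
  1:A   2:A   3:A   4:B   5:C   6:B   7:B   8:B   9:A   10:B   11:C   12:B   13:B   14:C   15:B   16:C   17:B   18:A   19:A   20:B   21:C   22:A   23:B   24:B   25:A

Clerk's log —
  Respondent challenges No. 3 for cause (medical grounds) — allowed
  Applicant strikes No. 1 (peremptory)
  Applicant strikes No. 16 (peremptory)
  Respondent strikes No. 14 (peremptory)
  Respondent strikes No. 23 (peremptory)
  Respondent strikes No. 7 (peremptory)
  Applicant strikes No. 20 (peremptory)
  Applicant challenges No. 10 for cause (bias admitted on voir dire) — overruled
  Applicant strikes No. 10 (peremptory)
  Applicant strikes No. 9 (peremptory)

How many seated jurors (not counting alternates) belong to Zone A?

Removed: #1, #3, #7, #9, #10, #14, #16, #20, #23.
Seated jurors 1–12: #2, #4, #5, #6, #8, #11, #12, #13, #15, #17, #18, #19 (alternates #21 not counted).
Of those, in Zone A: #2, #18, #19 → 3.

3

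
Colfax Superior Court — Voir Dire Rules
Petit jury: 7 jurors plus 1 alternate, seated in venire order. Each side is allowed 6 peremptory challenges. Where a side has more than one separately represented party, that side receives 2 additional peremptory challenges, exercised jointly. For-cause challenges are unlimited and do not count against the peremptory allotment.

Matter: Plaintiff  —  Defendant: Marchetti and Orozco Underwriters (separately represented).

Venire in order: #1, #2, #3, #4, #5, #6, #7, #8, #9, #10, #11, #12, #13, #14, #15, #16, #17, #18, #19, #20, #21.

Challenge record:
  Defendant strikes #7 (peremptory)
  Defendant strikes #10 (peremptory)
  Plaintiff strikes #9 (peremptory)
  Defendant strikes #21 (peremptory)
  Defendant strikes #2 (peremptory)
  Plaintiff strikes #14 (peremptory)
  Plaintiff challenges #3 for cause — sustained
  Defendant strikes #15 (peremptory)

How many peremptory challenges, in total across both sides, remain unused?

Plaintiff allotment: 6. Defendant allotment: 6 base + 2 multi-party = 8.
Plaintiff peremptories used: #9, #14 — 2 (the for-cause on #3 doesn't count).
Defendant peremptories used: #7, #10, #21, #2, #15 — 5.
Remaining: (6 − 2) + (8 − 5) = 7.

7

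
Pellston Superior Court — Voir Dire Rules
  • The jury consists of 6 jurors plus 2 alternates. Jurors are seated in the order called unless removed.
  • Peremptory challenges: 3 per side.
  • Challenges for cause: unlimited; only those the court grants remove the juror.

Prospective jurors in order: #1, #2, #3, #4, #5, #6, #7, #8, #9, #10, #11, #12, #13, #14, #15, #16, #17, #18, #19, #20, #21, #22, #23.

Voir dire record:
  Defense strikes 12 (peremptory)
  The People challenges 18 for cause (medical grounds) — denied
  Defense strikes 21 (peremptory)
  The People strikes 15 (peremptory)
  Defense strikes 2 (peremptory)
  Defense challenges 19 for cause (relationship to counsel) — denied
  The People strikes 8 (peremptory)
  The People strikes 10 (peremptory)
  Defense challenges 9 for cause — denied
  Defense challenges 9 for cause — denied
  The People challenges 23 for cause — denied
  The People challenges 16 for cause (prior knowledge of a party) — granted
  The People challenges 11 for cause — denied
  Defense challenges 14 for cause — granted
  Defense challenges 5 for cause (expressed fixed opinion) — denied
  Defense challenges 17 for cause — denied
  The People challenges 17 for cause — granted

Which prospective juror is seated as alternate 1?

Removed: #2, #8, #10, #12, #14, #15, #16, #17, #21. (#5, #9, #11, #18, #19, #23 stay — for-cause denied.)
Seating in order: seats 1–6 → #1, #3, #4, #5, #6, #7; alternates → #9, #11.
So alternate 1 is #9.

9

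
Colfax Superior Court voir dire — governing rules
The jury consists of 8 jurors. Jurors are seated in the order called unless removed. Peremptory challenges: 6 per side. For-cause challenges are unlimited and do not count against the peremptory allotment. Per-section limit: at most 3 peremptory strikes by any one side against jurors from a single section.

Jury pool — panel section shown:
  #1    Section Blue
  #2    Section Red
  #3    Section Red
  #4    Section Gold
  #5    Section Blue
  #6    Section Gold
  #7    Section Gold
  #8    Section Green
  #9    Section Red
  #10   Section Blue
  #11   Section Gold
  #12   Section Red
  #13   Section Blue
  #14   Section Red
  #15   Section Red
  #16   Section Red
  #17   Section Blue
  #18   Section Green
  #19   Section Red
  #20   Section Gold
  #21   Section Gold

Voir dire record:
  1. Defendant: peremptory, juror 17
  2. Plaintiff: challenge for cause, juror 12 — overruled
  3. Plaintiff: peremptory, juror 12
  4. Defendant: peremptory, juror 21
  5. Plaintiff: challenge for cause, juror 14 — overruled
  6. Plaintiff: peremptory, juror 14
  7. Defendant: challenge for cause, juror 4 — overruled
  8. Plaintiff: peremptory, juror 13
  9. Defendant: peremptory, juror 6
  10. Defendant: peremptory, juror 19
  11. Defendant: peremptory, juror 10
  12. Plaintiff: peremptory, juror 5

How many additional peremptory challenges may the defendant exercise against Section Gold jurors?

1

Defendant peremptories so far: #17, #21, #6, #19, #10 — 5 of 6 used, 1 left overall.
Against Section Gold: #21, #6 — 2 used; per-section cap 3 leaves 1.
Binding limit: min(1, 1) = 1.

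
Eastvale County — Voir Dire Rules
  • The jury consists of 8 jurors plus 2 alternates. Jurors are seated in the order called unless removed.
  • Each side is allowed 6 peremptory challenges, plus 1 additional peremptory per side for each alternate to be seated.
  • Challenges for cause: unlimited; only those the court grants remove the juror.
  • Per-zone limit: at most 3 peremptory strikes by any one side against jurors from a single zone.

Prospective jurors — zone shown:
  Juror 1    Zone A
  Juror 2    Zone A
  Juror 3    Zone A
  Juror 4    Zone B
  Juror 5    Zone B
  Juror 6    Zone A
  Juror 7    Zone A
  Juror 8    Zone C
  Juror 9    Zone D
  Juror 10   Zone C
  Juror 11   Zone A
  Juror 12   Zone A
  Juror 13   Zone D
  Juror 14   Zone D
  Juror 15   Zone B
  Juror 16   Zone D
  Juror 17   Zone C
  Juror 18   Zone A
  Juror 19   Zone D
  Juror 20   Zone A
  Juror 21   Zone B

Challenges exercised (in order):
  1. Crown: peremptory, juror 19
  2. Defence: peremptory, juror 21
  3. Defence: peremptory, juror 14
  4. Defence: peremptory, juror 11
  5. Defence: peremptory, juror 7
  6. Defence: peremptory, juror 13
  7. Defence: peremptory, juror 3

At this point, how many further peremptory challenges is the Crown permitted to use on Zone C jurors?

3

Crown peremptories so far: #19 — 1 of 8 used, 7 left overall.
Against Zone C: none yet — per-zone cap 3 leaves 3.
Binding limit: min(7, 3) = 3.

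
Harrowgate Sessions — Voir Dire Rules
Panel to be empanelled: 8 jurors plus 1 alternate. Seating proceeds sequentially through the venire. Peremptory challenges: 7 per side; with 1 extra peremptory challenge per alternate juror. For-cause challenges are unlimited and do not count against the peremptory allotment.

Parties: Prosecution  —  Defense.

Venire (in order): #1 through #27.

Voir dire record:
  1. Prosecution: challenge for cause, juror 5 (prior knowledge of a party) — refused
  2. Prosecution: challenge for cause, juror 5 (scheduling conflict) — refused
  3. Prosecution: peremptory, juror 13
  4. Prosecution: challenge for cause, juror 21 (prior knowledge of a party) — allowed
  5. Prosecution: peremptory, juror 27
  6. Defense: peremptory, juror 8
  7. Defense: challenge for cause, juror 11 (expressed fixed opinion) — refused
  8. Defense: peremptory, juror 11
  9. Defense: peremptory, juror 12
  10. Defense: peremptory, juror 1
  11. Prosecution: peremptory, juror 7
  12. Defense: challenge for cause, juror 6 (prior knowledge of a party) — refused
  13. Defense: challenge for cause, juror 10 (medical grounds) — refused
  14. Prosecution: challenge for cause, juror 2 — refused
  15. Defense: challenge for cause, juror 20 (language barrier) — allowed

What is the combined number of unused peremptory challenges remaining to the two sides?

9

Prosecution allotment: 7 base + 1 × 1 alternate = 8. Defense allotment: 7 base + 1 × 1 alternate = 8.
Prosecution peremptories used: #13, #27, #7 — 3 (for-cause on #5, #5, #21, #2 don't count).
Defense peremptories used: #8, #11, #12, #1 — 4 (for-cause on #11, #6, #10, #20 don't count).
Remaining: (8 − 3) + (8 − 4) = 9.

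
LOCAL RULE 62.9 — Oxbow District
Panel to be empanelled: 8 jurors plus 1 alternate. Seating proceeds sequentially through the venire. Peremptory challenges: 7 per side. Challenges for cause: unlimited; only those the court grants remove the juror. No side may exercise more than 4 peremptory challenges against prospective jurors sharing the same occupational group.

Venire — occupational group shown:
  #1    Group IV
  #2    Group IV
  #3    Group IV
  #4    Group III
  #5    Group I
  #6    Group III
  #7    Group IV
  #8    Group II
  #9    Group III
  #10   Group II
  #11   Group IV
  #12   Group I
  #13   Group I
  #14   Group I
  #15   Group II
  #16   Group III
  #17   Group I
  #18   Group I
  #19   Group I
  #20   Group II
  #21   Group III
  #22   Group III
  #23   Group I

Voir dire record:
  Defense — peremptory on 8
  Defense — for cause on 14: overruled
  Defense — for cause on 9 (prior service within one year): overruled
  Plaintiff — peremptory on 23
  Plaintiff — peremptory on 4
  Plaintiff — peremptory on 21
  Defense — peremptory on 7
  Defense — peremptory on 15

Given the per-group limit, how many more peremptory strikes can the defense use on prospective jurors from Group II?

2

Defense peremptories so far: #8, #7, #15 — 3 of 7 used, 4 left overall.
Against Group II: #8, #15 — 2 used; per-group cap 4 leaves 2.
Binding limit: min(4, 2) = 2.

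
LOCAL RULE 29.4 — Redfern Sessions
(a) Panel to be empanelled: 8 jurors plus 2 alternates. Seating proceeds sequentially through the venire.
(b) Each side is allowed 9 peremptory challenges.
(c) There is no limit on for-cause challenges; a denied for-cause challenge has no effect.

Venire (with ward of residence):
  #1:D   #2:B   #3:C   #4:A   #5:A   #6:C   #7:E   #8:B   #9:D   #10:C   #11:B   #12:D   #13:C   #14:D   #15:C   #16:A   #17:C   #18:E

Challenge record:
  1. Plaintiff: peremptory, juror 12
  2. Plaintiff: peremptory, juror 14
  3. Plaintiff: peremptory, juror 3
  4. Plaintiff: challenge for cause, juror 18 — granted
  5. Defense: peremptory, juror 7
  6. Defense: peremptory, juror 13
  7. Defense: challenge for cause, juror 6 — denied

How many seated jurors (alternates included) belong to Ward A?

2

Removed: #3, #7, #12, #13, #14, #18.
Seated (10 incl. alternates): #1, #2, #4, #5, #6, #8, #9, #10, #11, #15.
Of those, in Ward A: #4, #5 → 2.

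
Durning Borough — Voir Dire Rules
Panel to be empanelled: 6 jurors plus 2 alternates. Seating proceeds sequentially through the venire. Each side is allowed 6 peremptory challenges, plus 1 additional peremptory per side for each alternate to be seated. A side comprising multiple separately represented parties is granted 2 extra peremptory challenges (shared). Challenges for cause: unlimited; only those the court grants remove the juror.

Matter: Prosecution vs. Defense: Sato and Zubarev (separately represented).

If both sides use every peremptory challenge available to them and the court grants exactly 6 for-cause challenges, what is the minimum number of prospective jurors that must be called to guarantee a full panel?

32

Seats to fill: 6 + 2 alternates = 8.
Peremptories — Prosecution: 6 + 1×2 = 8; Defense: 6 + 1×2 + 2 = 10; total 18.
For-cause removals: 6.
Minimum venire: 8 + 18 + 6 = 32.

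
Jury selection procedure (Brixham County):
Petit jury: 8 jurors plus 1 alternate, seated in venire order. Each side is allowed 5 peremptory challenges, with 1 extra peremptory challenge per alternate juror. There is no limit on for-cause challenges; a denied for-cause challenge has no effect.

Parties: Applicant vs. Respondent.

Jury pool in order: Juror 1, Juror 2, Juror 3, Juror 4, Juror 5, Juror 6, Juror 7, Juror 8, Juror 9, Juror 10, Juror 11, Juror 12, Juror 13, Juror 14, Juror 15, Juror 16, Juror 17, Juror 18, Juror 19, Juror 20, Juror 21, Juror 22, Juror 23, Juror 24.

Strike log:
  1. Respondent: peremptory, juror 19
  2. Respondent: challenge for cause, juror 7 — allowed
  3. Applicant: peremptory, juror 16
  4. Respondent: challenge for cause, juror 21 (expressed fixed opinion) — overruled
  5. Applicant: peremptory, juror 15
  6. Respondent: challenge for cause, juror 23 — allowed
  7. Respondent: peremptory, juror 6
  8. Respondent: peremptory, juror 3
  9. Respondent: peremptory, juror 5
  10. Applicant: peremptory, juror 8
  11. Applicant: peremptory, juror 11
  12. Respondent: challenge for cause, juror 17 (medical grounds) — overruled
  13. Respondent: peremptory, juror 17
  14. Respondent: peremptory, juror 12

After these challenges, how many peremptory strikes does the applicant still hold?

Applicant allotment: 5 base + 1 × 1 alternate = 6.
Applicant peremptories used: #16, #15, #8, #11 — 4.
Remaining: 6 − 4 = 2.

2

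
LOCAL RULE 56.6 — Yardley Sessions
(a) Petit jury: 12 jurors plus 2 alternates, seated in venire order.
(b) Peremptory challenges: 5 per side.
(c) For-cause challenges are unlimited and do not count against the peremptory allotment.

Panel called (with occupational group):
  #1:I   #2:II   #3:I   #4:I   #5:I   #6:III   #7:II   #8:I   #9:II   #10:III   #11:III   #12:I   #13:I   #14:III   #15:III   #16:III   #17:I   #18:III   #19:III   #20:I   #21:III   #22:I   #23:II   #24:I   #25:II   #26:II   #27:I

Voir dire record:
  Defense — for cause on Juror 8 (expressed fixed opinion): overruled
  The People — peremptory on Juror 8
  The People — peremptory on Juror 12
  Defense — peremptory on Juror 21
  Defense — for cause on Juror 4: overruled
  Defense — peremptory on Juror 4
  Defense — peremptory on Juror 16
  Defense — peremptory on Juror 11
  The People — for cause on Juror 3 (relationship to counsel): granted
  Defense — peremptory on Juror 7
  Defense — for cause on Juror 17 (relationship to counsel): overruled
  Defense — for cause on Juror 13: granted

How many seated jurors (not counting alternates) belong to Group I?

Removed: #3, #4, #7, #8, #11, #12, #13, #16, #21.
Seated jurors 1–12: #1, #2, #5, #6, #9, #10, #14, #15, #17, #18, #19, #20 (alternates #22, #23 not counted).
Of those, in Group I: #1, #5, #17, #20 → 4.

4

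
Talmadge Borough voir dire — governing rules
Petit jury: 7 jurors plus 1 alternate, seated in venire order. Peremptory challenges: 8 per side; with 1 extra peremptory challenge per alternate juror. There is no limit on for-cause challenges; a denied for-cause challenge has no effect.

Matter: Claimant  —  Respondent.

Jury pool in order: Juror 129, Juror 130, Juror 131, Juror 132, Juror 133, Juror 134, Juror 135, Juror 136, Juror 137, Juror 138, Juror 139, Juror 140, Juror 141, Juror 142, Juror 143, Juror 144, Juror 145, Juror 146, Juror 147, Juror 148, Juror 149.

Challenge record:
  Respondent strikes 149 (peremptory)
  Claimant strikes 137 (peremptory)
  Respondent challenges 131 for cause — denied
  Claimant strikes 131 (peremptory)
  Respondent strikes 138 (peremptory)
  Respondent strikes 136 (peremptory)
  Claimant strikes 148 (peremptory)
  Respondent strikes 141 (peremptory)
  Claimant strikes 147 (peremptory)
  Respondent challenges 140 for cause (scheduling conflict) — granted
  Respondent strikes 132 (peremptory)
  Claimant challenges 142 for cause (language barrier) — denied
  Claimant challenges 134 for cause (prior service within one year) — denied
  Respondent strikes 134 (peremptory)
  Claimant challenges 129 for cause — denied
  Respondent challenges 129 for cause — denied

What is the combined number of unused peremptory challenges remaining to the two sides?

8

Claimant allotment: 8 base + 1 × 1 alternate = 9. Respondent allotment: 8 base + 1 × 1 alternate = 9.
Claimant peremptories used: #137, #131, #148, #147 — 4 (for-cause on #142, #134, #129 don't count).
Respondent peremptories used: #149, #138, #136, #141, #132, #134 — 6 (for-cause on #131, #140, #129 don't count).
Remaining: (9 − 4) + (9 − 6) = 8.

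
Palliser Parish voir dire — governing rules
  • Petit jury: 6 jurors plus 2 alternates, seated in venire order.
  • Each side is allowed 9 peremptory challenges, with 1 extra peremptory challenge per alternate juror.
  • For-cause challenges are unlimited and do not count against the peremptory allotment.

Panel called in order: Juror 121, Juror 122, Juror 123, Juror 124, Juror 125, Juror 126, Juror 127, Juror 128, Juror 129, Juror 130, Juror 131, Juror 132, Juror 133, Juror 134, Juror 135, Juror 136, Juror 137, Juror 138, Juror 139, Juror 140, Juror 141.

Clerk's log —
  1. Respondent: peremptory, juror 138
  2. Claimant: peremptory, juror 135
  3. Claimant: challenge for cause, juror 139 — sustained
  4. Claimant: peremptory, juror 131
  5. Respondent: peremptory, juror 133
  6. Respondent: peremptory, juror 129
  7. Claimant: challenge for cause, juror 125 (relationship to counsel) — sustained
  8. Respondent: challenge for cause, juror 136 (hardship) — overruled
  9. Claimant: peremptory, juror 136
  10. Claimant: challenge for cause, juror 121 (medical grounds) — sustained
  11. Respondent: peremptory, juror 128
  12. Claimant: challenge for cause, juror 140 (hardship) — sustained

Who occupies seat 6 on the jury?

130

Removed: #121, #125, #128, #129, #131, #133, #135, #136, #138, #139, #140.
Seating in order: seats 1–6 → #122, #123, #124, #126, #127, #130; alternates → #132, #134.
So seat 6 is #130.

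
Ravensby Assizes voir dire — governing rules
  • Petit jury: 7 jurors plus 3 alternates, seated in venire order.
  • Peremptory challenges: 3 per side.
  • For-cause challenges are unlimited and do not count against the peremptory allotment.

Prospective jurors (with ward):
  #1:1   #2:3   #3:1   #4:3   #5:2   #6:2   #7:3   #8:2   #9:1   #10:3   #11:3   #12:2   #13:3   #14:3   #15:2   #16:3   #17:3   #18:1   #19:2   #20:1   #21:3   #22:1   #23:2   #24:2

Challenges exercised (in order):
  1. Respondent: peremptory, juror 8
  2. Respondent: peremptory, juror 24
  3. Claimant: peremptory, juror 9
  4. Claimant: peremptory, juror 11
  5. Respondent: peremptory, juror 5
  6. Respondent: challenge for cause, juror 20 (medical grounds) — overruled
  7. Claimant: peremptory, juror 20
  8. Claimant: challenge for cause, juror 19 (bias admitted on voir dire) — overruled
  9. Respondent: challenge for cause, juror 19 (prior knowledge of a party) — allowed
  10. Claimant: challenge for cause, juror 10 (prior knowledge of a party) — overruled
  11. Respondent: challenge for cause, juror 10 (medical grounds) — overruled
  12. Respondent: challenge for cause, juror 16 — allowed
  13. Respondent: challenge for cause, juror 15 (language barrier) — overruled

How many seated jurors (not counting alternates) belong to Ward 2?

1

Removed: #5, #8, #9, #11, #16, #19, #20, #24.
Seated jurors 1–7: #1, #2, #3, #4, #6, #7, #10 (alternates #12, #13, #14 not counted).
Of those, in Ward 2: #6 → 1.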